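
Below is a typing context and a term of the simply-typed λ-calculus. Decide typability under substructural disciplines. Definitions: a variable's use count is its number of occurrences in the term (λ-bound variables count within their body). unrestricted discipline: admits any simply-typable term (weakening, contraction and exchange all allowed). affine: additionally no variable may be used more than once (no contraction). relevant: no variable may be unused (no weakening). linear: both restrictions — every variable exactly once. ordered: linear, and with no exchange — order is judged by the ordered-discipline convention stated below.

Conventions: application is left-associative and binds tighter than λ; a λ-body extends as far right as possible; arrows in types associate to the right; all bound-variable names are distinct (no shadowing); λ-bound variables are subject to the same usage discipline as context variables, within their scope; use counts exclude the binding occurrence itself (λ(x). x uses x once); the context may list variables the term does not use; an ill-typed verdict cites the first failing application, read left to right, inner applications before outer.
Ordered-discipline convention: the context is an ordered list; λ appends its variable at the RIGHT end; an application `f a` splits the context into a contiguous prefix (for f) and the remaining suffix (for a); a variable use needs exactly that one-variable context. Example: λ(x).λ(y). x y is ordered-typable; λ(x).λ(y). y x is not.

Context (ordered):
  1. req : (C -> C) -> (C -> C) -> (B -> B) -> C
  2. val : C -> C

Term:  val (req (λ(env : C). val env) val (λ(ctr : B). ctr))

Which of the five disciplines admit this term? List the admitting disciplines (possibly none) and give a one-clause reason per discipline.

admitting disciplines: relevant, unrestricted
use counts: req=1, val=3, env (bound)=1, ctr (bound)=1
use order (left to right): val, req, val, env, val, ctr
typing: the term checks, with type C
ordered ✗ (needs contraction — val ×3)
linear ✗ (needs contraction — val ×3)
affine ✗ (needs contraction — val ×3)
relevant ✓ (none of req, val, env, ctr goes unused)
unrestricted ✓ (typability at C is all that's needed)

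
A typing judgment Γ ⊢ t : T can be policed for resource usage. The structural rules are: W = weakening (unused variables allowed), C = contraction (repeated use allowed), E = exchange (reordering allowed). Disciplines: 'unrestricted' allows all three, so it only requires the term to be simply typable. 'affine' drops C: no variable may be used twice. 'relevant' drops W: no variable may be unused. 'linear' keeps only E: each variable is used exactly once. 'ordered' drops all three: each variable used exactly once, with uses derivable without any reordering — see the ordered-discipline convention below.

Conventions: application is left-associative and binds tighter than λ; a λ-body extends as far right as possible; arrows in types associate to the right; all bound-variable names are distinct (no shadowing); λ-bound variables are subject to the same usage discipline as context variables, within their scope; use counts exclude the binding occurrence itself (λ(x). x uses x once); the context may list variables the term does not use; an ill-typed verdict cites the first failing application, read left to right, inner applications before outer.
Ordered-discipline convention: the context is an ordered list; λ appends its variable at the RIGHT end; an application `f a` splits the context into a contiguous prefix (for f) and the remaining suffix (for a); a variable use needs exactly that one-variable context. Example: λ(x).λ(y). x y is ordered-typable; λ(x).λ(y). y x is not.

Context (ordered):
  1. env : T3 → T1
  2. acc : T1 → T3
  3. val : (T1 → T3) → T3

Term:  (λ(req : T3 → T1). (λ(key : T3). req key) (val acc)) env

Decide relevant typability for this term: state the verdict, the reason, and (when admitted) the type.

yes — env, acc, val, req, key: all used, weakening unneeded; term : T1
counts: env=1; acc=1; val=1; req [bound]=1; key [bound]=1
order of uses: req, key, val, acc, env
typing: the term checks, with type T1
all disciplines: ordered ✗ · linear ✓ · affine ✓ · relevant ✓ · unrestricted ✓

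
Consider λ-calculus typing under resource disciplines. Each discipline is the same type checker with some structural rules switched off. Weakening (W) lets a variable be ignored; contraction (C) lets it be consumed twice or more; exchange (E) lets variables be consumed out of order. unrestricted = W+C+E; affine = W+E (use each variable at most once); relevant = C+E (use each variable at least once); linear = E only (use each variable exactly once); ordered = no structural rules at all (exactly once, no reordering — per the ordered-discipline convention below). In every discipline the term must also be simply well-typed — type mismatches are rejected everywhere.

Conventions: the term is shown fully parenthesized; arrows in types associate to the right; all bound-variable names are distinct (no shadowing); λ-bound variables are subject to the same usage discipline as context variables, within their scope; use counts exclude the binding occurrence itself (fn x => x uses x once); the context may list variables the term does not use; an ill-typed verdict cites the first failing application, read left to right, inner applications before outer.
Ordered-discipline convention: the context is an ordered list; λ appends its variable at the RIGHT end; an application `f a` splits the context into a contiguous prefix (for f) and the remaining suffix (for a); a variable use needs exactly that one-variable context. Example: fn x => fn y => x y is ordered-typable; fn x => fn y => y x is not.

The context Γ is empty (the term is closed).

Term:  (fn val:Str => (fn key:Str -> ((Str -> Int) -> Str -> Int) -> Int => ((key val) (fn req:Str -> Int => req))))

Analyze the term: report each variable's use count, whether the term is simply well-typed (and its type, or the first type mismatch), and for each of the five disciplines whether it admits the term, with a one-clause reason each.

use counts: val (bound): 1; key (bound): 1; req (bound): 1
use order (left to right): key, val, req
typing: the term checks, with type Str -> (Str -> ((Str -> Int) -> Str -> Int) -> Int) -> Int
ordered: ✗ — no contiguous prefix/suffix split fits key, val, req
linear: ✓ — single use per variable (val, key, req)
affine: ✓ — at most one use each (val, key, req)
relevant: ✓ — every one of val, key, req appears
unrestricted: ✓ — well-typed at Str -> (Str -> ((Str -> Int) -> Str -> Int) -> Int) -> Int; no restrictions here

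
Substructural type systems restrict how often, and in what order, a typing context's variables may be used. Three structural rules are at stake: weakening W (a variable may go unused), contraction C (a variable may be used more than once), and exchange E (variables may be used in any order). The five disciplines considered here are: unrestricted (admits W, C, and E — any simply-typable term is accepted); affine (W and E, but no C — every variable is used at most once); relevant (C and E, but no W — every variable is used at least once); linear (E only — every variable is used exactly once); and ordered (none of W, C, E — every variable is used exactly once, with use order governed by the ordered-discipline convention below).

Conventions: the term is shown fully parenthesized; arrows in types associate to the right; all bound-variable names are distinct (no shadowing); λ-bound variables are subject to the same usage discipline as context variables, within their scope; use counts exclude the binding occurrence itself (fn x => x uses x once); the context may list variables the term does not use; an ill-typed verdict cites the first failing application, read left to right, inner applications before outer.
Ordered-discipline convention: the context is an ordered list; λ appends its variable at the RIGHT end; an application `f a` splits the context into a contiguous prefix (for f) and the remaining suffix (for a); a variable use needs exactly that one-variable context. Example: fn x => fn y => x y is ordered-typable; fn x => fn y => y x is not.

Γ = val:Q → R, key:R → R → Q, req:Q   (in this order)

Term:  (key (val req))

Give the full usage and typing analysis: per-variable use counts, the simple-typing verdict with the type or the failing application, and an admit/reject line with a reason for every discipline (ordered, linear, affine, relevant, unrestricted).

variable uses: val: 1×; key: 1×; req: 1×
left-to-right use order: key, val, req
typing: ✓ — R → Q
ordered: ✗, no contiguous prefix/suffix split fits key, val, req
linear: ✓, single use per variable (val, key, req)
affine: ✓, none of val, key, req used more than once
relevant: ✓, val, key, req: all used, weakening unneeded
unrestricted: ✓, well-typed at R → Q; no restrictions here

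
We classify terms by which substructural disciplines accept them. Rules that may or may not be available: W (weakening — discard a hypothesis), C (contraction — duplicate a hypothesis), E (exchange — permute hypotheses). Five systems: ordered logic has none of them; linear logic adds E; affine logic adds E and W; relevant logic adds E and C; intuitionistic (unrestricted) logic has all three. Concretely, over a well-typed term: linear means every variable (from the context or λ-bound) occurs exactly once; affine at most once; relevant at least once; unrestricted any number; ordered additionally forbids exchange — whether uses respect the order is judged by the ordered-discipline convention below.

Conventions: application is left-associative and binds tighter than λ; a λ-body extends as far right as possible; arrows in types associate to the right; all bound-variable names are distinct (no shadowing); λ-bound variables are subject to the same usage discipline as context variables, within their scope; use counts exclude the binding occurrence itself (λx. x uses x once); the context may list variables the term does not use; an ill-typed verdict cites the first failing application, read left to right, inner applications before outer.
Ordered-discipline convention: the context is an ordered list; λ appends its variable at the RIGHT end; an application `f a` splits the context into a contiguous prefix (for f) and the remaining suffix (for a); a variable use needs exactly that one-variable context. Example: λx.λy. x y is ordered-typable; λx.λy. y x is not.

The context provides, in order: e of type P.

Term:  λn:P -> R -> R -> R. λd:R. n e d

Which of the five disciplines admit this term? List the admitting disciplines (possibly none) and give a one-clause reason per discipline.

admitted in: linear, affine, relevant, unrestricted
counts: e ×1; n (bound) ×1; d (bound) ×1
use order (left to right): n, e, d
typing: ✓ — (P -> R -> R -> R) -> R -> R -> R
ordered: ✗, no contiguous prefix/suffix split fits n, e, d
linear: ✓, each of e, n, d used exactly once
affine: ✓, e, n, d: no repeats, contraction unneeded
relevant: ✓, every one of e, n, d appears
unrestricted: ✓, well-typed at (P -> R -> R -> R) -> R -> R -> R; no restrictions here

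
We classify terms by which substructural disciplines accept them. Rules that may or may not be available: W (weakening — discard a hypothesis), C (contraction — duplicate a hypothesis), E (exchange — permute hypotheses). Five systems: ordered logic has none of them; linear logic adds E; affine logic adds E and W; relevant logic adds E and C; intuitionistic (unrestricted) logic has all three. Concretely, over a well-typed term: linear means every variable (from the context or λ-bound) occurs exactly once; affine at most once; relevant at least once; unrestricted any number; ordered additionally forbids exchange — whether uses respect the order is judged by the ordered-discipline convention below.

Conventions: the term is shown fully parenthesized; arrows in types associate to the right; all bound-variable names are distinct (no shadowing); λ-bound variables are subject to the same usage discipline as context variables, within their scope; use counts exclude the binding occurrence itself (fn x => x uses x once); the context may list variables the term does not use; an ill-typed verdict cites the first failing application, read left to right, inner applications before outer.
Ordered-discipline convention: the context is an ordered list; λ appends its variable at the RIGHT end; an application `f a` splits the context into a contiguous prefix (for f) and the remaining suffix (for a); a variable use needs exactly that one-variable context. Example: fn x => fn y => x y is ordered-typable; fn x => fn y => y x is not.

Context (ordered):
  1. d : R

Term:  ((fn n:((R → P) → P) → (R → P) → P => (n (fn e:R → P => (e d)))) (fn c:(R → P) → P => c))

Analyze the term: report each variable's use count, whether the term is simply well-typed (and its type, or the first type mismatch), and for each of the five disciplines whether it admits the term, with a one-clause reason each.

counts: d ×1; n [bound] ×1; e [bound] ×1; c [bound] ×1
use order (left to right): n, e, d, c
typing: well-typed at (R → P) → P
ordered: ✗ — needs exchange: uses follow n, e, d, c
linear: ✓ — d, n, e, c: one use apiece
affine: ✓ — none of d, n, e, c used more than once
relevant: ✓ — at least one use each (d, n, e, c)
unrestricted: ✓ — well-typed at (R → P) → P; no restrictions here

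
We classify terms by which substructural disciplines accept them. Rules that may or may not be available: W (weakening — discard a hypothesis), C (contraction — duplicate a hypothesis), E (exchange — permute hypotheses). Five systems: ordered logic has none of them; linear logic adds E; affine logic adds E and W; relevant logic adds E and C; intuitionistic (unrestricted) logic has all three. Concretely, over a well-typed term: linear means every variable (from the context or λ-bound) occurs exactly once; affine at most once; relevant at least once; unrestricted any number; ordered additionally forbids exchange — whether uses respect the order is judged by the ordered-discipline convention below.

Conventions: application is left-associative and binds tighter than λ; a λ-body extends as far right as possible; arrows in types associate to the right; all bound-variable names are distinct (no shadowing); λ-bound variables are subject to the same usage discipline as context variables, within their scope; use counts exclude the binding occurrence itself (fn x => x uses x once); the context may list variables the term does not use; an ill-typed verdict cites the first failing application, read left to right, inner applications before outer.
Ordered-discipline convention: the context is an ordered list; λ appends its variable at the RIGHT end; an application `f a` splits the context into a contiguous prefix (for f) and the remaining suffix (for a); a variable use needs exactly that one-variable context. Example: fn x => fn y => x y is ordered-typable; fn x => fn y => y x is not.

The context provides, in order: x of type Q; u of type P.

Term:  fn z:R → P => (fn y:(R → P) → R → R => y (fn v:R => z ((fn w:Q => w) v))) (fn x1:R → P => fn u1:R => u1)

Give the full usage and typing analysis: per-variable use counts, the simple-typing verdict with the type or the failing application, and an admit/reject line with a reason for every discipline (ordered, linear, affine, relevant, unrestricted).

use counts: x: 0×; u: 0×; z (bound): 1×; y (bound): 1×; v (bound): 1×; w (bound): 1×; x1 (bound): 0×; u1 (bound): 1×
left-to-right use order: y, z, w, v, u1
typing: ill-typed: an argument R mismatches the expected Q
ordered: ✗ — not simply typable
linear: ✗ — fails simple typing
affine: ✗ — a type mismatch blocks all five
relevant: ✗ — the type mismatch rejects it
unrestricted: ✗ — not simply typable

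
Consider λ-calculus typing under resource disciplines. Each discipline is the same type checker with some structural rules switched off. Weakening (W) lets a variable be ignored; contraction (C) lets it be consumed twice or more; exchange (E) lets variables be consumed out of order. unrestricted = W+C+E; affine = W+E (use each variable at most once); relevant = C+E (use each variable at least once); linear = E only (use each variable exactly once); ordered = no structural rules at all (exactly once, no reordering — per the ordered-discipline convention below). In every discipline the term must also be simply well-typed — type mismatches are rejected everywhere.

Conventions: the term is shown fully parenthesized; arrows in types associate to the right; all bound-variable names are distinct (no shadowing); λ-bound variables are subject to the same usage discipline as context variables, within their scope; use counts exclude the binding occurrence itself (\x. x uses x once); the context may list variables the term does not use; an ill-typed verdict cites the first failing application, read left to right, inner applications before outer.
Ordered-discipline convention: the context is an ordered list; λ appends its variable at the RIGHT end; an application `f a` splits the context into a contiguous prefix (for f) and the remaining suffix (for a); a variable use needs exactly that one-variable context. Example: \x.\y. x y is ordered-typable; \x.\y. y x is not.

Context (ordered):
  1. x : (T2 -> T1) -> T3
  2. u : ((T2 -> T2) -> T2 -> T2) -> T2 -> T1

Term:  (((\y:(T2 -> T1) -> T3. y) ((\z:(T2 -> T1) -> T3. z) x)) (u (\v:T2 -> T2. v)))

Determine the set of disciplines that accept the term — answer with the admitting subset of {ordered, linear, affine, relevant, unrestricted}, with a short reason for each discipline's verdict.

admitting disciplines: ordered, linear, affine, relevant, unrestricted
counts: x=1; u=1; y (bound)=1; z (bound)=1; v (bound)=1
uses in reading order: y, z, x, u, v
typing: ✓ — T3
ordered ✓ (x, u, y, z, v: once each, no exchange needed)
linear ✓ (single use per variable (x, u, y, z, v))
affine ✓ (x, u, y, z, v: no repeats, contraction unneeded)
relevant ✓ (x, u, y, z, v: all used, weakening unneeded)
unrestricted ✓ (simply typable at T3; W, C, E all held)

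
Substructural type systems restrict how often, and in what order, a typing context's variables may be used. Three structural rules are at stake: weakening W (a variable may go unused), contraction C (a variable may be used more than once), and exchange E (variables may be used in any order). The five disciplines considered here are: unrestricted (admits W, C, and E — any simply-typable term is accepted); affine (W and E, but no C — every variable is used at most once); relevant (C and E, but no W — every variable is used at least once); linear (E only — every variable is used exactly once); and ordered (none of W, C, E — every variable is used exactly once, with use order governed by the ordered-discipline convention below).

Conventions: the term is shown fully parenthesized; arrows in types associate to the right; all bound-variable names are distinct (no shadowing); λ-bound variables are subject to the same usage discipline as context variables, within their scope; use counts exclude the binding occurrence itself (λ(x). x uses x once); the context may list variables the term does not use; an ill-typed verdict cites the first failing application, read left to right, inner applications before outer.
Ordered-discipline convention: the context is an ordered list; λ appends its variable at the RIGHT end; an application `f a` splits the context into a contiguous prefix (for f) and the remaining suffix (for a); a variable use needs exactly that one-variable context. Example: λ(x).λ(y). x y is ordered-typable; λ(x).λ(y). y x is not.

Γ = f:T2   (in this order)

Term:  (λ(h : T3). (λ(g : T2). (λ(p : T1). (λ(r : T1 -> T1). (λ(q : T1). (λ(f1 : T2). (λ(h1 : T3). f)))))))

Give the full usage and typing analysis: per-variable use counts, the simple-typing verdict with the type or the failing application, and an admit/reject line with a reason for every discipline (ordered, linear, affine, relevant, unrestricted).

use counts: f: 1×; h (bound): 0×; g (bound): 0×; p (bound): 0×; r (bound): 0×; q (bound): 0×; f1 (bound): 0×; h1 (bound): 0×
left-to-right use order: f
typing: well-typed at T3 -> T2 -> T1 -> (T1 -> T1) -> T1 -> T2 -> T3 -> T2
ordered ✗ (unused: h, g, p, r, q, f1, h1 — weakening required)
linear ✗ (unused: h, g, p, r, q, f1, h1 — weakening required)
affine ✓ (f, h, g, p, r, q, f1, h1: no repeats, contraction unneeded)
relevant ✗ (unused: h, g, p, r, q, f1, h1 — weakening required)
unrestricted ✓ (simply typable at T3 -> T2 -> T1 -> (T1 -> T1) -> T1 -> T2 -> T3 -> T2; W, C, E all held)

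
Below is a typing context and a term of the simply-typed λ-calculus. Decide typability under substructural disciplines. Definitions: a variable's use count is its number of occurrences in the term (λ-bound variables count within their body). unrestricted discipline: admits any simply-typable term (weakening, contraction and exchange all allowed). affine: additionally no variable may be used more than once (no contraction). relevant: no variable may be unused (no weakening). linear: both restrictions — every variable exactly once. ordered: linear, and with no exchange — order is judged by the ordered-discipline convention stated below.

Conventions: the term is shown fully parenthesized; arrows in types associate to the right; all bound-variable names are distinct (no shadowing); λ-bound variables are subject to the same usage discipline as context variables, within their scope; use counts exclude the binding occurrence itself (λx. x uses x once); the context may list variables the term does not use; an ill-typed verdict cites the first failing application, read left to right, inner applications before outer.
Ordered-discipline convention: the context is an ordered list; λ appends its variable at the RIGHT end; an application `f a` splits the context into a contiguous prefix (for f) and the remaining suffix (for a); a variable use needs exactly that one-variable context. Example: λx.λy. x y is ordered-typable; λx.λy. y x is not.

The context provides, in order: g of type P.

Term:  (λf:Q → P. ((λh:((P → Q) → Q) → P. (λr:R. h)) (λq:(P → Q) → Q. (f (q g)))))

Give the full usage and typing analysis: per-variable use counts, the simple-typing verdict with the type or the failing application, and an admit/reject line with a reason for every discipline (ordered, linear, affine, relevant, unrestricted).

variable uses: g: 1×; f (bound): 1×; h (bound): 1×; r (bound): 0×; q (bound): 1×
order of uses: h, f, q, g
typing: ill-typed: an argument P mismatches the expected P → Q
ordered: ✗, a type mismatch blocks all five
linear: ✗, the type mismatch rejects it
affine: ✗, not simply typable
relevant: ✗, fails simple typing
unrestricted: ✗, a type mismatch blocks all five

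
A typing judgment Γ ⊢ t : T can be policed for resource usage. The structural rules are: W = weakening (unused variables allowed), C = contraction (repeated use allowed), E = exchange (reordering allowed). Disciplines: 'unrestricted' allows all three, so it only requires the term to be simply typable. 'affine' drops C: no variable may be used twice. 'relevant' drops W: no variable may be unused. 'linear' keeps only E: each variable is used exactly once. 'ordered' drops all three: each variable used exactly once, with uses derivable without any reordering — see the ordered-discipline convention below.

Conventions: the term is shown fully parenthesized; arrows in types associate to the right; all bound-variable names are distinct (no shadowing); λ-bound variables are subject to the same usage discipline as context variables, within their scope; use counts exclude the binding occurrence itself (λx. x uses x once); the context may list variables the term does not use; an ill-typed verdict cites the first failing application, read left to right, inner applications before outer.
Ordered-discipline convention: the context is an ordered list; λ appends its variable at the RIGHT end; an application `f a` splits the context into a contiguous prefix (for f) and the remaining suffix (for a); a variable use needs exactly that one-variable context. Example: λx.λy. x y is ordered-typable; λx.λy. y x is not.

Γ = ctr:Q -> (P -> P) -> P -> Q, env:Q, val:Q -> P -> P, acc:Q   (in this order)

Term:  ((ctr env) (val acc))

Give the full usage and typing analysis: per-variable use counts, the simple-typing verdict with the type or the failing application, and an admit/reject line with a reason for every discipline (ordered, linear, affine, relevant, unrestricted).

variable uses: ctr ×1; env ×1; val ×1; acc ×1
use order (left to right): ctr, env, val, acc
typing: the term checks, with type P -> Q
ordered ✓ (single-use (ctr, env, val, acc), ordered derivation ok)
linear ✓ (single use per variable (ctr, env, val, acc))
affine ✓ (at most one use each (ctr, env, val, acc))
relevant ✓ (ctr, env, val, acc: all used, weakening unneeded)
unrestricted ✓ (type-checks (P -> Q) and nothing is barred)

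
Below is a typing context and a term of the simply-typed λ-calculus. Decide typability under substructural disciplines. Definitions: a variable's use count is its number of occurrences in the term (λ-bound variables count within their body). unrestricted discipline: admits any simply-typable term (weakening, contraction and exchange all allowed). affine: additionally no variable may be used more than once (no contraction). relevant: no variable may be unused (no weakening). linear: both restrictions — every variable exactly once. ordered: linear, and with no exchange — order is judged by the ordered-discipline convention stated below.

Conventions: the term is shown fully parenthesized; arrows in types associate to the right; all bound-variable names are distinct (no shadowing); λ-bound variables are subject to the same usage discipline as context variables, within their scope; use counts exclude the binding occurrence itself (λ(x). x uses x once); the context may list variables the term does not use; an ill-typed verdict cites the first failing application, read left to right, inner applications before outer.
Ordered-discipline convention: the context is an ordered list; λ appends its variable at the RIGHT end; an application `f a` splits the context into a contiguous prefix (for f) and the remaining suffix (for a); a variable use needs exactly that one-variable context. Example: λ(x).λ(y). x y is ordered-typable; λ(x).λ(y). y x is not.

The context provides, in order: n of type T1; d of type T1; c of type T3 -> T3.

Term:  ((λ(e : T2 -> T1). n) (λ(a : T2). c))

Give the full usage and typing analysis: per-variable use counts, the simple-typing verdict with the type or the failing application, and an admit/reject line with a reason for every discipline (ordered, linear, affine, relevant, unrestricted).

variable uses: n: 1×, d: 0×, c: 1×, e (bound): 0×, a (bound): 0×
order of uses: n, c
typing: ill-typed: argument of type T2 -> T3 -> T3 where T2 -> T1 is required
ordered ✗ (a type mismatch blocks all five)
linear ✗ (the type mismatch rejects it)
affine ✗ (not simply typable)
relevant ✗ (fails simple typing)
unrestricted ✗ (a type mismatch blocks all five)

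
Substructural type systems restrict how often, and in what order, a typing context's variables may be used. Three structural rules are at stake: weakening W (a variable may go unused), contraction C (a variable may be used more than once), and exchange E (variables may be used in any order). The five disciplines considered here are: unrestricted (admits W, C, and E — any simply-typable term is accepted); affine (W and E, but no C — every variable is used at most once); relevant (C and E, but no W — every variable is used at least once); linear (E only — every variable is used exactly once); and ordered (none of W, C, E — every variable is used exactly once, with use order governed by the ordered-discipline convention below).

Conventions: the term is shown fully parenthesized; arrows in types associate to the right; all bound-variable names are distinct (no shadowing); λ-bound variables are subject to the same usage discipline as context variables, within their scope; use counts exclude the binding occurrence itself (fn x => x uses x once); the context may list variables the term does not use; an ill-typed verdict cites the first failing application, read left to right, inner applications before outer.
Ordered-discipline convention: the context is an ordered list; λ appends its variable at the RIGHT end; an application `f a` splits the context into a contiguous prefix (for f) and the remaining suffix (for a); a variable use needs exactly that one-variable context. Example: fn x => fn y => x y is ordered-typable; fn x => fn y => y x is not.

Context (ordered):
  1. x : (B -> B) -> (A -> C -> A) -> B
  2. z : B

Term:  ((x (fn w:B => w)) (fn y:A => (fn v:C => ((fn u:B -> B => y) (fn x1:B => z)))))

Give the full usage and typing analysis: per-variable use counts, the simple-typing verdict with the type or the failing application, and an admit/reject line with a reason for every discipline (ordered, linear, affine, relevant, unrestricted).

variable uses: x ×1, z ×1, w (bound) ×1, y (bound) ×1, v (bound) ×0, u (bound) ×0, x1 (bound) ×0
order of uses: x, w, y, z
typing: well-typed — term : B
ordered ✗ (unused: v, u, x1 — weakening required)
linear ✗ (unused: v, u, x1 — weakening required)
affine ✓ (no duplicate uses among x, z, w, y, v, u, x1)
relevant ✗ (unused: v, u, x1 — weakening required)
unrestricted ✓ (typability at B is all that's needed)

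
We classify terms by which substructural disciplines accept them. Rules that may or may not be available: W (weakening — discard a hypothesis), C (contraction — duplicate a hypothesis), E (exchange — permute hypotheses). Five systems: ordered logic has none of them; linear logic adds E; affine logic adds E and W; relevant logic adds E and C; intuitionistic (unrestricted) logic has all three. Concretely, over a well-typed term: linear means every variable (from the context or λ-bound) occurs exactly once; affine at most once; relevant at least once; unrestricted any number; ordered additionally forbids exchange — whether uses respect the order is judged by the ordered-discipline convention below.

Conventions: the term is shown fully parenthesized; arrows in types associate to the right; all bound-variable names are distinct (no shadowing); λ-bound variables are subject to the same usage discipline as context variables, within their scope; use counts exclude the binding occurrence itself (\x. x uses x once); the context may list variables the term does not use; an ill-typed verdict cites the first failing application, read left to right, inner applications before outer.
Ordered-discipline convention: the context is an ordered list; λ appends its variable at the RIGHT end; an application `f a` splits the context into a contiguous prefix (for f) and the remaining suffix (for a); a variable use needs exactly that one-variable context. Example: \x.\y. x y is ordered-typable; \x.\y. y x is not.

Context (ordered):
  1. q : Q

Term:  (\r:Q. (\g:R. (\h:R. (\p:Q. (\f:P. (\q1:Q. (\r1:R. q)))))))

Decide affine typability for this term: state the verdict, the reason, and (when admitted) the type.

yes — no duplicate uses among q, r, g, h, p, f, q1, r1; term : Q → R → R → Q → P → Q → R → Q
use counts: q: 1×; r (bound): 0×; g (bound): 0×; h (bound): 0×; p (bound): 0×; f (bound): 0×; q1 (bound): 0×; r1 (bound): 0×
left-to-right use order: q
typing: well-typed at Q → R → R → Q → P → Q → R → Q
all disciplines: ordered ✗; linear ✗; affine ✓; relevant ✗; unrestricted ✓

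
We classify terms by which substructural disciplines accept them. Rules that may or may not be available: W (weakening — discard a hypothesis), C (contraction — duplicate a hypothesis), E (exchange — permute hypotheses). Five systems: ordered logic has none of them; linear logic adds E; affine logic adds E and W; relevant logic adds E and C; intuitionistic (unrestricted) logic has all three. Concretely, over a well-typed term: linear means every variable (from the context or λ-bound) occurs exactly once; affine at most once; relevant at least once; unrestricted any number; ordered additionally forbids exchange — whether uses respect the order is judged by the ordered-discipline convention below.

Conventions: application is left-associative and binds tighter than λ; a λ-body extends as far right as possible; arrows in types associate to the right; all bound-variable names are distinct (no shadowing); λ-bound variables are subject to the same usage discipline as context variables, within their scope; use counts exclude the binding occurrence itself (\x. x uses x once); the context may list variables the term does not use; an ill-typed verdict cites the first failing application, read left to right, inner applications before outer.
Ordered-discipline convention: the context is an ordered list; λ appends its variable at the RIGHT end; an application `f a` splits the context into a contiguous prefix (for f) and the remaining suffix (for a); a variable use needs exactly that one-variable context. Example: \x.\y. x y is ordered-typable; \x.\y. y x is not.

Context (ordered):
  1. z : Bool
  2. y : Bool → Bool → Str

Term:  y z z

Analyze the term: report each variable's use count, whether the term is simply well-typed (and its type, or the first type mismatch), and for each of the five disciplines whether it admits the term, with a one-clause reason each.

variable uses: z: 2, y: 1
use order (left to right): y, z, z
typing: well-typed at Str
ordered ✗ (repeated use of z ×2)
linear ✗ (repeated use of z ×2)
affine ✗ (repeated use of z ×2)
relevant ✓ (every one of z, y appears)
unrestricted ✓ (well-typed at Str; no restrictions here)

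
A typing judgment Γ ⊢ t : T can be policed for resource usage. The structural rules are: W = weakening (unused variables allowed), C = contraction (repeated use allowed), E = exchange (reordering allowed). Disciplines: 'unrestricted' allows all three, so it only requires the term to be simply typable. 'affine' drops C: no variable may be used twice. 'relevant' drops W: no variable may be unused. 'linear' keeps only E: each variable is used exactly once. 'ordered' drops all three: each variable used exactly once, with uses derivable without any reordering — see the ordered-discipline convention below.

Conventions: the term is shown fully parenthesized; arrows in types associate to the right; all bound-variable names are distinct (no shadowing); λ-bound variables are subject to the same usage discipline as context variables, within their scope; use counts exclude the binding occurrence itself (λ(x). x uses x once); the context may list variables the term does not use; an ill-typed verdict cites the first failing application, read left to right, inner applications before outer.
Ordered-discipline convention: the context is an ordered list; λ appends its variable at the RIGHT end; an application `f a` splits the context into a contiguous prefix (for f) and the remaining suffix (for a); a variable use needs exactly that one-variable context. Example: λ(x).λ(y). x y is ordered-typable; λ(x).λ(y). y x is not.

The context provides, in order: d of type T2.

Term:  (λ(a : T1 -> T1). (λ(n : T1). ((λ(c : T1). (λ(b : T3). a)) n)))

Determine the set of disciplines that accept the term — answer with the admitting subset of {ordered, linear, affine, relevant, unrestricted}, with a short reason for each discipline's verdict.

admitted by: affine, unrestricted
counts: d: 0×; a [bound]: 1×; n [bound]: 1×; c [bound]: 0×; b [bound]: 0×
uses in reading order: a, n
typing: ✓ — (T1 -> T1) -> T1 -> T3 -> T1 -> T1
ordered ✗ (d, c, b left unused)
linear ✗ (d, c, b left unused)
affine ✓ (at most one use each (d, a, n, c, b))
relevant ✗ (d, c, b left unused)
unrestricted ✓ (typability at (T1 -> T1) -> T1 -> T3 -> T1 -> T1 is all that's needed)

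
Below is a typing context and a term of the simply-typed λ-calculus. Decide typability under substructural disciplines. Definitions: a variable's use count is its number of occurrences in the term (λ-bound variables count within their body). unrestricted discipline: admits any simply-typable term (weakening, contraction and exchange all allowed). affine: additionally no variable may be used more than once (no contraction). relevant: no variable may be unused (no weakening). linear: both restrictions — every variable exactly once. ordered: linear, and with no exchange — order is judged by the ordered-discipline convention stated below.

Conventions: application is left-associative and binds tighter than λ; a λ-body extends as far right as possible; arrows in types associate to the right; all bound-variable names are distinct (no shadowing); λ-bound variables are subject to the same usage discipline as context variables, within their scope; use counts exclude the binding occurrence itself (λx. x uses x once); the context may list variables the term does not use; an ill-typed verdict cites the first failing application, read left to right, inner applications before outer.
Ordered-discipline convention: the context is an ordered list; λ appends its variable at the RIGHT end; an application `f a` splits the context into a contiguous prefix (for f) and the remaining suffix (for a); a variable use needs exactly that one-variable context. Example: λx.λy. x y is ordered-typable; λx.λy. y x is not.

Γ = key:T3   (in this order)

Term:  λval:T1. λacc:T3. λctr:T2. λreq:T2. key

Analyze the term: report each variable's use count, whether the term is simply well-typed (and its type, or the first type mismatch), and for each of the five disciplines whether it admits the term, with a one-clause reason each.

usage: key: 1×; val [bound]: 0×; acc [bound]: 0×; ctr [bound]: 0×; req [bound]: 0×
order of uses: key
typing: well-typed at T1 → T3 → T2 → T2 → T3
ordered: ✗, unused: val, acc, ctr, req — weakening required
linear: ✗, unused: val, acc, ctr, req — weakening required
affine: ✓, no duplicate uses among key, val, acc, ctr, req
relevant: ✗, unused: val, acc, ctr, req — weakening required
unrestricted: ✓, typability at T1 → T3 → T2 → T2 → T3 is all that's needed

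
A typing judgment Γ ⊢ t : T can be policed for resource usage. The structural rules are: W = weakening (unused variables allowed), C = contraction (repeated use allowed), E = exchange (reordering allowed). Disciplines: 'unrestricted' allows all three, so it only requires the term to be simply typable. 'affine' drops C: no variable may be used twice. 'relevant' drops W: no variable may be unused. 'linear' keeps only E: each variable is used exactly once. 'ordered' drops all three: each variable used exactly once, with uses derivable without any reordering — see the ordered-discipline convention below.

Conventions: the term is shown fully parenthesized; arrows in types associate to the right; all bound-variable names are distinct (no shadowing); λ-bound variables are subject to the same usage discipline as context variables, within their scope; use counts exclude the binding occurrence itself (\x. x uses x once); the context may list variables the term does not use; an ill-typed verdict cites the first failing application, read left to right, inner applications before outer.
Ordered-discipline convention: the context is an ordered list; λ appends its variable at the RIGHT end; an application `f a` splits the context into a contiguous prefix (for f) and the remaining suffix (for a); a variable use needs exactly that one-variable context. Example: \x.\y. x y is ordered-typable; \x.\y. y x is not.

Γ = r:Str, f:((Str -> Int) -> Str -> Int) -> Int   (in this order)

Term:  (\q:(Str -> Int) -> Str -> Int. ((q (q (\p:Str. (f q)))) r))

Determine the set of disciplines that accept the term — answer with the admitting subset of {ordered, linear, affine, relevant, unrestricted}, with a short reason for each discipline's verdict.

accepted by: unrestricted
use counts: r: 1; f: 1; q [bound]: 3; p [bound]: 0
uses in reading order: q, q, f, q, r
typing: ✓ — ((Str -> Int) -> Str -> Int) -> Int
ordered: ✗ — uses contraction: q ×3; p never used (weakening)
linear: ✗ — uses contraction: q ×3; p never used (weakening)
affine: ✗ — uses contraction: q ×3
relevant: ✗ — p never used (weakening)
unrestricted: ✓ — well-typed at ((Str -> Int) -> Str -> Int) -> Int; no restrictions here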